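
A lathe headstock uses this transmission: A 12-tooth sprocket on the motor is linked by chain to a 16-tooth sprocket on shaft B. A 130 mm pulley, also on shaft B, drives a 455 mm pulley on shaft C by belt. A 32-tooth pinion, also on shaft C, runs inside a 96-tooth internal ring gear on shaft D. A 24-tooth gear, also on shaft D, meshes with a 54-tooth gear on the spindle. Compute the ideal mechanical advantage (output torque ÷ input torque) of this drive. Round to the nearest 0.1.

Each stage contributes driven/driver: chain 16/12 = 1.3333, belt 455/130 = 3.5, internal gear 96/32 = 3, gear mesh 54/24 = 2.25.
Overall: 1.3333 × 3.5 × 3 × 2.25 = 31.5.

31.5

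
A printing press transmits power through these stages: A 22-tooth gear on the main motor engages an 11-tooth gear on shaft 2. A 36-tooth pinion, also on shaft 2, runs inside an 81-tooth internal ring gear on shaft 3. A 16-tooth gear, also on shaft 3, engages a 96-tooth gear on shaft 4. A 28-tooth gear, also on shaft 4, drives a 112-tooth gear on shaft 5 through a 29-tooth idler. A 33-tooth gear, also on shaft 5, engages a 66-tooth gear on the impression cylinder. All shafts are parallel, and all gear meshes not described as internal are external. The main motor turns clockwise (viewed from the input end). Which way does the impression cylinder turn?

the main motor → shaft 2: external mesh, 1 reversal → CCW.
shaft 2 → shaft 3: internal mesh, same direction → CCW.
shaft 3 → shaft 4: external mesh, 1 reversal → CW.
shaft 4 → shaft 5: driver → idler → driven is 2 external meshes, 2 reversals → CW.
shaft 5 → the impression cylinder: external mesh, 1 reversal → CCW.
5 reversals in total — an odd number — so the impression cylinder turns opposite to the main motor.

counterclockwise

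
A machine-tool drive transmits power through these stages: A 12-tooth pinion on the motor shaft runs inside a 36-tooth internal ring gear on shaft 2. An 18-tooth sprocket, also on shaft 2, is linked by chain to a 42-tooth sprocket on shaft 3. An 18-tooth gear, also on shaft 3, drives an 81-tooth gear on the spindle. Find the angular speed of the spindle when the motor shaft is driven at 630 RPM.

20 RPM

Internal gear: ratio = 36/12 = 3, so shaft 2 turns at 630 / 3 = 210 RPM.
Chain: ratio = 42/18 = 2.3333, so shaft 3 turns at 210 / 2.3333 = 90 RPM.
Gear mesh: ratio = 81/18 = 4.5, so the spindle turns at 90 / 4.5 = 20 RPM.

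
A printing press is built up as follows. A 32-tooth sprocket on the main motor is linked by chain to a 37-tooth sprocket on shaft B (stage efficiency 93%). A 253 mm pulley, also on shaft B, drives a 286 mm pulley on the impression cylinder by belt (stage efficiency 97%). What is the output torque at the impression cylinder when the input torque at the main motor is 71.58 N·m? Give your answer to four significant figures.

84.40 N·m

After the chain (37/32): 71.58 × 1.1562 × 0.93 = 76.971 N·m
After the belt (286/253): 76.971 × 1.1304 × 0.97 = 84.4 N·m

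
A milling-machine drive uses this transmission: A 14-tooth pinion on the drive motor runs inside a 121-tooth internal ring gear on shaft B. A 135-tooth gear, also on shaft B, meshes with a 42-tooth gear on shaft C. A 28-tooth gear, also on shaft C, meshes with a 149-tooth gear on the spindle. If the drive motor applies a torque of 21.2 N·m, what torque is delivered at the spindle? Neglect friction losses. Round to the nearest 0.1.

internal gear 121/14 = 8.6429 → τ = 21.2·8.6429 = 183.23 N·m
gear mesh 42/135 = 0.31111 → τ = 183.23·0.31111 = 57.004 N·m
gear mesh 149/28 = 5.3214 → τ = 57.004·5.3214 = 303.35 N·m

303.3 N·m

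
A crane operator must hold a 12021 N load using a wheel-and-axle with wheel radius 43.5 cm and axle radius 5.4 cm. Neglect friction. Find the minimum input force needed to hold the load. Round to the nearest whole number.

Wheel-and-axle MA = R/r = 43.5/5.4 = 8.0556.
Effort = load / MA = 12021 / 8.0556 = 1492.3 N.

1492 N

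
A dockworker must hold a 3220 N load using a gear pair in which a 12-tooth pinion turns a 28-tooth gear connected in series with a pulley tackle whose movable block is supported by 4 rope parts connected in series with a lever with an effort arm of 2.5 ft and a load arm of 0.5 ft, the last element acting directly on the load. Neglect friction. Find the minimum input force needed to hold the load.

69 N

Gear pair MA = 28/12 = 2.3333.
Block-and-tackle MA = number of supporting rope parts = 4.
Lever MA = effort arm / load arm = 2.5/0.5 = 5.
Combined ideal MA = 2.3333 × 4 × 5 = 46.667.
Effort = load / MA = 3220 / 46.667 = 69 N.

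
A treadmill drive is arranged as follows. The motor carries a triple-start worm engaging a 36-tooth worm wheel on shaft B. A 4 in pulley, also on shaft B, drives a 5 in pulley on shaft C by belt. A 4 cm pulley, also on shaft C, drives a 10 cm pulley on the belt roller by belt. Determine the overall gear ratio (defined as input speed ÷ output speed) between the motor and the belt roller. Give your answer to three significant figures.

37.5

Each stage contributes driven/driver: worm 36/3 = 12, belt 5/4 = 1.25, belt 10/4 = 2.5.
Overall: 12 × 1.25 × 2.5 = 37.5.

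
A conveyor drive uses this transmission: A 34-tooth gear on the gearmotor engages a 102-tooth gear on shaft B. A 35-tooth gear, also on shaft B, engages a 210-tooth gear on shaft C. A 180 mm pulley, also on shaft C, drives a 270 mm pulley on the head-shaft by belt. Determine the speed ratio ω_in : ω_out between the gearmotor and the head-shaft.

Each stage contributes driven/driver: gear mesh 102/34 = 3, gear mesh 210/35 = 6, belt 270/180 = 1.5.
Overall: 3 × 6 × 1.5 = 27.

27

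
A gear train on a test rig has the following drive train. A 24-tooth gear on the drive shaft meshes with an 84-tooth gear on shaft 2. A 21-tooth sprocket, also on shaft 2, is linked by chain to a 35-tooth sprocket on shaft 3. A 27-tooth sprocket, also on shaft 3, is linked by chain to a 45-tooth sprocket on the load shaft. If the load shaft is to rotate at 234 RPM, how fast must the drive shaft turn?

2275 RPM

Overall ratio R = 3.5 × 1.6667 × 1.6667 = 9.7222.
Required input speed = output speed × R = 234 × 9.7222 = 2275 RPM.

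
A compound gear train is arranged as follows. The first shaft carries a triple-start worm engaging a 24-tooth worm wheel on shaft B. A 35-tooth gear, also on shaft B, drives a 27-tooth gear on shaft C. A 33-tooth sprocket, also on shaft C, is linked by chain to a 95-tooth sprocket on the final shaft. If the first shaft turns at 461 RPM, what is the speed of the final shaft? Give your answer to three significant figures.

25.9 RPM

Worm: ratio = 24/3 = 8, so shaft B turns at 461 / 8 = 57.625 RPM.
Gear mesh: ratio = 27/35 = 0.77143, so shaft C turns at 57.625 / 0.77143 = 74.699 RPM.
Chain: ratio = 95/33 = 2.8788, so the final shaft turns at 74.699 / 2.8788 = 25.948 RPM.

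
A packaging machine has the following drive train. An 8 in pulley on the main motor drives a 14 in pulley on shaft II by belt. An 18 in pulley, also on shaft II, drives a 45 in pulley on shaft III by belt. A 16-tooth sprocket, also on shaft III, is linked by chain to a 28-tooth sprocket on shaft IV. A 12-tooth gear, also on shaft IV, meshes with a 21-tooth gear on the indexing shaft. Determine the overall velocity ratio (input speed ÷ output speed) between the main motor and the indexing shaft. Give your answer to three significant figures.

13.4

Each stage contributes driven/driver: belt 14/8 = 1.75, belt 45/18 = 2.5, chain 28/16 = 1.75, gear mesh 21/12 = 1.75.
Overall: 1.75 × 2.5 × 1.75 × 1.75 = 13.398.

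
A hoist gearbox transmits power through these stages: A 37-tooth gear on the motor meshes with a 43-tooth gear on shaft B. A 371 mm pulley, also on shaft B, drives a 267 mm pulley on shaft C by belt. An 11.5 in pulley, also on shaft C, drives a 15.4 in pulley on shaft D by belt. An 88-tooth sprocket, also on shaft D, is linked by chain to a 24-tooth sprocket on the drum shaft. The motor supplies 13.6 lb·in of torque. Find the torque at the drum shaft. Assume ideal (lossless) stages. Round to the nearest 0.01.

4.15 lb·in

gear mesh 43/37 = 1.1622 → τ = 13.6·1.1622 = 15.805 lb·in
belt 267/371 = 0.71968 → τ = 15.805·0.71968 = 11.375 lb·in
belt 15.4/11.5 = 1.3391 → τ = 11.375·1.3391 = 15.232 lb·in
chain 24/88 = 0.27273 → τ = 15.232·0.27273 = 4.1543 lb·in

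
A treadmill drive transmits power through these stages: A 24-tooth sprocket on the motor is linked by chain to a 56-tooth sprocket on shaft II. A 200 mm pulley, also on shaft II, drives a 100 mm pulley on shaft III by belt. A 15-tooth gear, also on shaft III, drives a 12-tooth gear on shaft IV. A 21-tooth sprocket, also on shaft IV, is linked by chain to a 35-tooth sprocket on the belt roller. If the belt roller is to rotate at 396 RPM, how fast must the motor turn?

Overall ratio R = 2.3333 × 0.5 × 0.8 × 1.6667 = 1.5556.
Required input speed = output speed × R = 396 × 1.5556 = 616 RPM.

616 RPM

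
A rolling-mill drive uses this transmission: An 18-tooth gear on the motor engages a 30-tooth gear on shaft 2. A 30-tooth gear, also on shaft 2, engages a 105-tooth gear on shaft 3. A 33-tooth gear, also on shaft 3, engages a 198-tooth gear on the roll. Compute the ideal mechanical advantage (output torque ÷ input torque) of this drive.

35

Each stage contributes driven/driver: gear mesh 30/18 = 1.6667, gear mesh 105/30 = 3.5, gear mesh 198/33 = 6.
Overall: 1.6667 × 3.5 × 6 = 35.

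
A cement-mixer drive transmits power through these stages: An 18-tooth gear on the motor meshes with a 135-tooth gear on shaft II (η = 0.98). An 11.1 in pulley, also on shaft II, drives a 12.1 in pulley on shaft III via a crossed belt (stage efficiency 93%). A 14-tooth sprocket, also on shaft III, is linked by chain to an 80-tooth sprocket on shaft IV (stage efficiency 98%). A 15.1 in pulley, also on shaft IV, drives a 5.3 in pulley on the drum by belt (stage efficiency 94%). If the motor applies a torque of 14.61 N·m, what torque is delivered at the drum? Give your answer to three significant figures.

201 N·m

Gear mesh: ratio = 135/18 = 7.5; torque at shaft II = 14.61 × 7.5 × 0.98 = 107.38 N·m.
Belt: ratio = 12.1/11.1 = 1.0901; torque at shaft III = 107.38 × 1.0901 × 0.93 = 108.86 N·m.
Chain: ratio = 80/14 = 5.7143; torque at shaft IV = 108.86 × 5.7143 × 0.98 = 609.64 N·m.
Belt: ratio = 5.3/15.1 = 0.35099; torque at the drum = 609.64 × 0.35099 × 0.94 = 201.14 N·m.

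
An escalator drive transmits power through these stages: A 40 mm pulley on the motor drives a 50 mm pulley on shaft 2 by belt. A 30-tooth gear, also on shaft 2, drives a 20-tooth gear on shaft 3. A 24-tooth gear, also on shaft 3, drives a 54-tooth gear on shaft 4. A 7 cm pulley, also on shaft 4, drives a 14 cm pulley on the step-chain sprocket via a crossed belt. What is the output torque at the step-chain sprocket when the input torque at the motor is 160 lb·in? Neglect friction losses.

600 lb·in

After the belt (50/40): 160 × 1.25 = 200 lb·in
After the gear mesh (20/30): 200 × 0.66667 = 133.33 lb·in
After the gear mesh (54/24): 133.33 × 2.25 = 300 lb·in
After the belt (14/7): 300 × 2 = 600 lb·in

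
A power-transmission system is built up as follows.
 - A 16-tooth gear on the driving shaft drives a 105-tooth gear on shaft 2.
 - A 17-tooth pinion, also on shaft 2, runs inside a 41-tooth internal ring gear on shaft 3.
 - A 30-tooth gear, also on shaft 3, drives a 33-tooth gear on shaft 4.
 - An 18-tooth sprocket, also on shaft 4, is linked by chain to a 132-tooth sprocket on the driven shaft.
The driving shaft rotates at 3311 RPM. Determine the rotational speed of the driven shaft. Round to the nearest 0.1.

Gear mesh: ratio = 105/16 = 6.5625, so shaft 2 turns at 3311 / 6.5625 = 504.53 RPM.
Internal gear: ratio = 41/17 = 2.4118, so shaft 3 turns at 504.53 / 2.4118 = 209.2 RPM.
Gear mesh: ratio = 33/30 = 1.1, so shaft 4 turns at 209.2 / 1.1 = 190.18 RPM.
Chain: ratio = 132/18 = 7.3333, so the driven shaft turns at 190.18 / 7.3333 = 25.933 RPM.

25.9 RPM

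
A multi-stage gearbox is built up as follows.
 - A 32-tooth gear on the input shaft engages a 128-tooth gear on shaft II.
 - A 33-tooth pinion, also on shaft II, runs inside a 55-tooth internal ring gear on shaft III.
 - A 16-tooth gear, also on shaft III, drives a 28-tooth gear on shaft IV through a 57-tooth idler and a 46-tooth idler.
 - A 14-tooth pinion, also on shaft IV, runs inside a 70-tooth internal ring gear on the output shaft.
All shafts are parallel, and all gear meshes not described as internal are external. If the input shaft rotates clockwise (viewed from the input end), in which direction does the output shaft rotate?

clockwise

the input shaft → shaft II: external mesh, 1 reversal → CCW.
shaft II → shaft III: internal mesh, same direction → CCW.
shaft III → shaft IV: driver → idler → idler → driven is 3 external meshes, 3 reversals → CW.
shaft IV → the output shaft: internal mesh, same direction → CW.
4 reversals in total — an even number — so the output shaft turns the same way as the input shaft.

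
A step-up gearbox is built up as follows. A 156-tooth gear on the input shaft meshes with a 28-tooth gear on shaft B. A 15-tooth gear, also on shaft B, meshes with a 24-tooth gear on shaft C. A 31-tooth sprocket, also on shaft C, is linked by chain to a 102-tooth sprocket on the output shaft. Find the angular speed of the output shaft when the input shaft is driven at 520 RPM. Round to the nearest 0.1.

Gear mesh: ratio = 28/156 = 0.17949, so shaft B turns at 520 / 0.17949 = 2897.1 RPM.
Gear mesh: ratio = 24/15 = 1.6, so shaft C turns at 2897.1 / 1.6 = 1810.7 RPM.
Chain: ratio = 102/31 = 3.2903, so the output shaft turns at 1810.7 / 3.2903 = 550.32 RPM.

550.3 RPM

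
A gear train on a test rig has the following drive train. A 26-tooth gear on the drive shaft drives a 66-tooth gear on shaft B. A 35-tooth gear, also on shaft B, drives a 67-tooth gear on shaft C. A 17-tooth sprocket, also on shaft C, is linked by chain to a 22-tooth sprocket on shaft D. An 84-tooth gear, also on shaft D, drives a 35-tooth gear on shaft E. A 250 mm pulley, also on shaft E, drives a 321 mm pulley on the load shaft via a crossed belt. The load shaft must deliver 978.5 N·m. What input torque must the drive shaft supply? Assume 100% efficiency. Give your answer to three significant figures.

Overall ratio R = 2.5385 × 1.9143 × 1.2941 × 0.41667 × 1.284 = 3.3644.
Input torque = output torque / R = 978.5 / 3.3644 = 290.84 N·m.

291 N·m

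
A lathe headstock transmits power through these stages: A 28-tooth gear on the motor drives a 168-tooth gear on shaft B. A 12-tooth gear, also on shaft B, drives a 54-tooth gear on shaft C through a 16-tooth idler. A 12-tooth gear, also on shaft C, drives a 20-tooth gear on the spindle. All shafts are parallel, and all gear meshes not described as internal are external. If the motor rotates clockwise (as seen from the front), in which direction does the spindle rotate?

the motor → shaft B: external mesh, 1 reversal → CCW.
shaft B → shaft C: driver → idler → driven is 2 external meshes, 2 reversals → CCW.
shaft C → the spindle: external mesh, 1 reversal → CW.
4 reversals in total — an even number — so the spindle turns the same way as the motor.

clockwise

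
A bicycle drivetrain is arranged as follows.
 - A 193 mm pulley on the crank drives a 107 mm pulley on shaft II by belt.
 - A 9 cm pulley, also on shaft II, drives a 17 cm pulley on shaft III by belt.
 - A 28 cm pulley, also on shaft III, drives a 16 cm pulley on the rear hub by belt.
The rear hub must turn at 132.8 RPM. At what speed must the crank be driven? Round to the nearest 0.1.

79.5 RPM

Overall ratio R = 0.5544 × 1.8889 × 0.57143 = 0.5984.
Required input speed = output speed × R = 132.8 × 0.5984 = 79.468 RPM.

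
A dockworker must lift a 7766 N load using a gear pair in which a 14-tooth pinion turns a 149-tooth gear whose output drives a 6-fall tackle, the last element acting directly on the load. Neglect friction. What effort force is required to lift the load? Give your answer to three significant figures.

Gear pair MA = 149/14 = 10.643.
Block-and-tackle MA = number of supporting rope parts = 6.
Combined ideal MA = 10.643 × 6 = 63.857.
Effort = load / MA = 7766 / 63.857 = 121.62 N.

122 N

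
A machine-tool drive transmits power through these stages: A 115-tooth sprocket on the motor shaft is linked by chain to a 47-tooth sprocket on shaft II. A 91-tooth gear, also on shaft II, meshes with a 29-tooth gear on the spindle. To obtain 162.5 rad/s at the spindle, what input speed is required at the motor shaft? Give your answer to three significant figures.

21.2 rad/s

Overall ratio R = 0.4087 × 0.31868 = 0.13024.
Required input speed = output speed × R = 162.5 × 0.13024 = 21.165 rad/s.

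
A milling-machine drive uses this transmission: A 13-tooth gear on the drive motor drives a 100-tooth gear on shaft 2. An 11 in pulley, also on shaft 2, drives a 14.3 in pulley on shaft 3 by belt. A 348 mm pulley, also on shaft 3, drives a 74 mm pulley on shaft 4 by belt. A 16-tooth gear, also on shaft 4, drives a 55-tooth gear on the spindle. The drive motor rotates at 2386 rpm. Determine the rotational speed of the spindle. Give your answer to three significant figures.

326 rpm

gear mesh 100/13 = 7.6923 → 2386/7.6923 = 310.18 rpm
belt 14.3/11 = 1.3 → 310.18/1.3 = 238.6 rpm
belt 74/348 = 0.21264 → 238.6/0.21264 = 1122.1 rpm
gear mesh 55/16 = 3.4375 → 1122.1/3.4375 = 326.42 rpm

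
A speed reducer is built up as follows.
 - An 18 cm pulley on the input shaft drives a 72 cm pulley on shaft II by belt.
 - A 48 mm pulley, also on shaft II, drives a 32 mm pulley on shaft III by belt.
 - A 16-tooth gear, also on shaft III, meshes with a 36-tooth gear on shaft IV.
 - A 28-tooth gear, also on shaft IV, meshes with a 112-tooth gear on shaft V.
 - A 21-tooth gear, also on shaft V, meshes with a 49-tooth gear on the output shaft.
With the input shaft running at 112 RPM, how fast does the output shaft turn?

2 RPM

the input shaft → shaft II (belt, 72/18): 112 ÷ 4 = 28 RPM
shaft II → shaft III (belt, 32/48): 28 ÷ 0.66667 = 42 RPM
shaft III → shaft IV (gear mesh, 36/16): 42 ÷ 2.25 = 18.667 RPM
shaft IV → shaft V (gear mesh, 112/28): 18.667 ÷ 4 = 4.6667 RPM
shaft V → the output shaft (gear mesh, 49/21): 4.6667 ÷ 2.3333 = 2 RPM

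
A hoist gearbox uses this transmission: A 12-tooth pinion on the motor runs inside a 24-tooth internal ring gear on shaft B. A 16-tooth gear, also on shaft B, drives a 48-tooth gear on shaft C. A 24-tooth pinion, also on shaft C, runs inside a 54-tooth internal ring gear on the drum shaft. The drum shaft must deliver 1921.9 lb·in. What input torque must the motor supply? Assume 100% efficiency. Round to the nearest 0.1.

Overall ratio R = 2 × 3 × 2.25 = 13.5.
Input torque = output torque / R = 1921.9 / 13.5 = 142.36 lb·in.

142.4 lb·in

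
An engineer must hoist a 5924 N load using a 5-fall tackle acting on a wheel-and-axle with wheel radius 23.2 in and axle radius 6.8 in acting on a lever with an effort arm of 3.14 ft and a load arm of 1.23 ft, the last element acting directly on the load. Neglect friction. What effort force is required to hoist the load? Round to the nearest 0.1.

136.0 N

Block-and-tackle MA = number of supporting rope parts = 5.
Wheel-and-axle MA = R/r = 23.2/6.8 = 3.4118.
Lever MA = effort arm / load arm = 3.14/1.23 = 2.5528.
Combined ideal MA = 5 × 3.4118 × 2.5528 = 43.549.
Effort = load / MA = 5924 / 43.549 = 136.03 N.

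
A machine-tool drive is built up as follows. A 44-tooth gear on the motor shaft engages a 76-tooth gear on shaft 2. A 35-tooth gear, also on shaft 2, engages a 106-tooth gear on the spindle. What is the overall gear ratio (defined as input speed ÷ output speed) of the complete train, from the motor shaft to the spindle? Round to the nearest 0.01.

5.23

Each stage contributes driven/driver: gear mesh 76/44 = 1.7273, gear mesh 106/35 = 3.0286.
Overall: 1.7273 × 3.0286 = 5.2312.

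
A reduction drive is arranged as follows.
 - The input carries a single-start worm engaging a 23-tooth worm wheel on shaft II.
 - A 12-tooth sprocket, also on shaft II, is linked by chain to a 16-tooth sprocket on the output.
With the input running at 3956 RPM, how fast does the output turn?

129 RPM

Worm: ratio = 23/1 = 23, so shaft II turns at 3956 / 23 = 172 RPM.
Chain: ratio = 16/12 = 1.3333, so the output turns at 172 / 1.3333 = 129 RPM.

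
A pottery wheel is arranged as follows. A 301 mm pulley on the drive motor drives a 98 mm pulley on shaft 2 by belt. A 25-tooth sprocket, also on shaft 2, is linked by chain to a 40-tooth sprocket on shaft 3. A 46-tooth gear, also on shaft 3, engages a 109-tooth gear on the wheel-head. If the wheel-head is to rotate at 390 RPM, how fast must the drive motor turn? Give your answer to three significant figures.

Overall ratio R = 0.32558 × 1.6 × 2.3696 = 1.2344.
Required input speed = output speed × R = 390 × 1.2344 = 481.41 RPM.

481 RPM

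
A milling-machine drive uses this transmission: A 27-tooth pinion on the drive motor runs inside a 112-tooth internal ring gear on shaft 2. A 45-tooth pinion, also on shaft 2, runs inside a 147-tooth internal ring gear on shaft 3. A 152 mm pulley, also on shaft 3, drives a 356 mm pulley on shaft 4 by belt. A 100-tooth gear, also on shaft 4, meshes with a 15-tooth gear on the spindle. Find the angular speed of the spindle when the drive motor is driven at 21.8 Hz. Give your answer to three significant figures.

4.58 Hz

Internal gear: ratio = 112/27 = 4.1481, so shaft 2 turns at 21.8 / 4.1481 = 5.2554 Hz.
Internal gear: ratio = 147/45 = 3.2667, so shaft 3 turns at 5.2554 / 3.2667 = 1.6088 Hz.
Belt: ratio = 356/152 = 2.3421, so shaft 4 turns at 1.6088 / 2.3421 = 0.6869 Hz.
Gear mesh: ratio = 15/100 = 0.15, so the spindle turns at 0.6869 / 0.15 = 4.5793 Hz.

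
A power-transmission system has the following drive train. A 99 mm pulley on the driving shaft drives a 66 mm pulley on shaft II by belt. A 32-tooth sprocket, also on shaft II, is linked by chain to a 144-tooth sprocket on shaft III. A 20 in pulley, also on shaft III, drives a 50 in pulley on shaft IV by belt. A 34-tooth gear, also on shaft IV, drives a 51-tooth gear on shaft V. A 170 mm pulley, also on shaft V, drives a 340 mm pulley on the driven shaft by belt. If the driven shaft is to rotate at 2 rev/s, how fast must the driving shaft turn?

45 rev/s

Overall ratio R = 0.66667 × 4.5 × 2.5 × 1.5 × 2 = 22.5.
Required input speed = output speed × R = 2 × 22.5 = 45 rev/s.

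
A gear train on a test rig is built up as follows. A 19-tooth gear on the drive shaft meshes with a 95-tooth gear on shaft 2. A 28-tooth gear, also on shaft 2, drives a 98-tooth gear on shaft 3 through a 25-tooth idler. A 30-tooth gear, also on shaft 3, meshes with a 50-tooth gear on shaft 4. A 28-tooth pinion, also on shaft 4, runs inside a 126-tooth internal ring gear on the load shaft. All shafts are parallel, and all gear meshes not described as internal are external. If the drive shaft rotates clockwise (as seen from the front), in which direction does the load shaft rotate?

the drive shaft → shaft 2: external mesh, 1 reversal → CCW.
shaft 2 → shaft 3: driver → idler → driven is 2 external meshes, 2 reversals → CCW.
shaft 3 → shaft 4: external mesh, 1 reversal → CW.
shaft 4 → the load shaft: internal mesh, same direction → CW.
4 reversals in total — an even number — so the load shaft turns the same way as the drive shaft.

clockwise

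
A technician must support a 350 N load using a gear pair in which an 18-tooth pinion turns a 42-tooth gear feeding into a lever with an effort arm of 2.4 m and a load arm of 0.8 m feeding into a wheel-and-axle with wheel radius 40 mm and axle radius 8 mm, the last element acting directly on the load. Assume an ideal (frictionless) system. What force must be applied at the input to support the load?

10 N

Gear pair MA = 42/18 = 2.3333.
Lever MA = effort arm / load arm = 2.4/0.8 = 3.
Wheel-and-axle MA = R/r = 40/8 = 5.
Combined ideal MA = 2.3333 × 3 × 5 = 35.
Effort = load / MA = 350 / 35 = 10 N.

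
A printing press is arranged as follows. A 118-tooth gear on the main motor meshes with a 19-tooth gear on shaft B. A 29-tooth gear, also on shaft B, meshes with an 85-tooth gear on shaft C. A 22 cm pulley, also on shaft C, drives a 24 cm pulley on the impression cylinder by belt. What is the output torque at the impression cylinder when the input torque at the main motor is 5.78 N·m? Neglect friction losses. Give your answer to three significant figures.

2.98 N·m

gear mesh 19/118 = 0.16102 → τ = 5.78·0.16102 = 0.93068 N·m
gear mesh 85/29 = 2.931 → τ = 0.93068·2.931 = 2.7278 N·m
belt 24/22 = 1.0909 → τ = 2.7278·1.0909 = 2.9758 N·m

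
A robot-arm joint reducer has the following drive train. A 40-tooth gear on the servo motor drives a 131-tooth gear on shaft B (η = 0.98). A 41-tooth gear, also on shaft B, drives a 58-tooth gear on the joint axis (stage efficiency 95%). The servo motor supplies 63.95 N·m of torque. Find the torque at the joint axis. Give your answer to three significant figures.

gear mesh 131/40 = 3.275 → τ = 63.95·3.275·0.98 = 205.25 N·m
gear mesh 58/41 = 1.4146 → τ = 205.25·1.4146·0.95 = 275.83 N·m

276 N·m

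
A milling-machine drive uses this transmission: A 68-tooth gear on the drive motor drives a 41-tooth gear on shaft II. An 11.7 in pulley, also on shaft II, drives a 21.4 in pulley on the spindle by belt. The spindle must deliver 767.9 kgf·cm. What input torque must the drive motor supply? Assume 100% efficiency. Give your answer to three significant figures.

696 kgf·cm

Overall ratio R = 0.60294 × 1.8291 = 1.1028.
Input torque = output torque / R = 767.9 / 1.1028 = 696.31 kgf·cm.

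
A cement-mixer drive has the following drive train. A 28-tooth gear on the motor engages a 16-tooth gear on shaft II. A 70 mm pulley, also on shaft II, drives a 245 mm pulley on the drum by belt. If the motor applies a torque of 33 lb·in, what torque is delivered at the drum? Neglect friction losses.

Gear mesh: ratio = 16/28 = 0.57143; torque at shaft II = 33 × 0.57143 = 18.857 lb·in.
Belt: ratio = 245/70 = 3.5; torque at the drum = 18.857 × 3.5 = 66 lb·in.

66 lb·in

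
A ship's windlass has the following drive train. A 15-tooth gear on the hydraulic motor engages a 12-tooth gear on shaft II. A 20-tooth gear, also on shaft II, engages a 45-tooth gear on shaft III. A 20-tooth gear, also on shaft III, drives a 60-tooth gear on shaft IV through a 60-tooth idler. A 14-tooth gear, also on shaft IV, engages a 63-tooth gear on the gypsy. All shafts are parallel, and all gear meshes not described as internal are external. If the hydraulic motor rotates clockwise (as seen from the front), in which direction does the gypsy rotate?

the hydraulic motor → shaft II: external mesh, 1 reversal → CCW.
shaft II → shaft III: external mesh, 1 reversal → CW.
shaft III → shaft IV: driver → idler → driven is 2 external meshes, 2 reversals → CW.
shaft IV → the gypsy: external mesh, 1 reversal → CCW.
5 reversals in total — an odd number — so the gypsy turns opposite to the hydraulic motor.

counterclockwise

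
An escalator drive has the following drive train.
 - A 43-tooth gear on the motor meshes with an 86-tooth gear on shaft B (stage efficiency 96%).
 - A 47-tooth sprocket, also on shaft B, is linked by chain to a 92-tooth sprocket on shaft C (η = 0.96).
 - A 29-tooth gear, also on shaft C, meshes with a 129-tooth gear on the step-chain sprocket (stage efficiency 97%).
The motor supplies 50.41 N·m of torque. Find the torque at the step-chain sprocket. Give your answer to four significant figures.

784.8 N·m

gear mesh 86/43 = 2 → τ = 50.41·2·0.96 = 96.787 N·m
chain 92/47 = 1.9574 → τ = 96.787·1.9574·0.96 = 181.88 N·m
gear mesh 129/29 = 4.4483 → τ = 181.88·4.4483·0.97 = 784.77 N·m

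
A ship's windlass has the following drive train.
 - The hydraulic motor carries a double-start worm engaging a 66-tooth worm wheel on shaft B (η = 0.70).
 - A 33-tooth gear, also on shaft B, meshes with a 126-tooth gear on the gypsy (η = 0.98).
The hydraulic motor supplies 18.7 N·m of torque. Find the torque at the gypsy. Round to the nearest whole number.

1616 N·m

worm 66/2 = 33 → τ = 18.7·33·0.70 = 431.97 N·m
gear mesh 126/33 = 3.8182 → τ = 431.97·3.8182·0.98 = 1616.4 N·m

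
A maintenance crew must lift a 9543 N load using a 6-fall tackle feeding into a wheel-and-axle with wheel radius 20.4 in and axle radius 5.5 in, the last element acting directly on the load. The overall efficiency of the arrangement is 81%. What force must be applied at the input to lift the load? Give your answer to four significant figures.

529.4 N

Block-and-tackle MA = number of supporting rope parts = 6.
Wheel-and-axle MA = R/r = 20.4/5.5 = 3.7091.
Combined ideal MA = 6 × 3.7091 = 22.255.
Actual MA = 22.255 × 0.81 = 18.026.
Effort = load / actual MA = 9543 / 18.026 = 529.4 N.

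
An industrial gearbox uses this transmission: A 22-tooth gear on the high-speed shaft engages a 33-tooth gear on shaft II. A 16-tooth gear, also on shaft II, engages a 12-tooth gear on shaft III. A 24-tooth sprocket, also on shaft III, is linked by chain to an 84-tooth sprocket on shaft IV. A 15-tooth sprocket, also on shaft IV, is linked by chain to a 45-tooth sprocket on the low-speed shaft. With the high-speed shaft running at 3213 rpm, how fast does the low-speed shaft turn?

272 rpm

the high-speed shaft → shaft II (gear mesh, 33/22): 3213 ÷ 1.5 = 2142 rpm
shaft II → shaft III (gear mesh, 12/16): 2142 ÷ 0.75 = 2856 rpm
shaft III → shaft IV (chain, 84/24): 2856 ÷ 3.5 = 816 rpm
shaft IV → the low-speed shaft (chain, 45/15): 816 ÷ 3 = 272 rpm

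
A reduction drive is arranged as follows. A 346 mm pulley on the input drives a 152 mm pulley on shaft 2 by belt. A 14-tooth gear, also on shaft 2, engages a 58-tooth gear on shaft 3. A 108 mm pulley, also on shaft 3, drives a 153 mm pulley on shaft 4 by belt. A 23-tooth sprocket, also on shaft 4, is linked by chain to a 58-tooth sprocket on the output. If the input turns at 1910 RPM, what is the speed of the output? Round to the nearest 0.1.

belt 152/346 = 0.43931 → 1910/0.43931 = 4347.8 RPM
gear mesh 58/14 = 4.1429 → 4347.8/4.1429 = 1049.5 RPM
belt 153/108 = 1.4167 → 1049.5/1.4167 = 740.8 RPM
chain 58/23 = 2.5217 → 740.8/2.5217 = 293.76 RPM

293.8 RPM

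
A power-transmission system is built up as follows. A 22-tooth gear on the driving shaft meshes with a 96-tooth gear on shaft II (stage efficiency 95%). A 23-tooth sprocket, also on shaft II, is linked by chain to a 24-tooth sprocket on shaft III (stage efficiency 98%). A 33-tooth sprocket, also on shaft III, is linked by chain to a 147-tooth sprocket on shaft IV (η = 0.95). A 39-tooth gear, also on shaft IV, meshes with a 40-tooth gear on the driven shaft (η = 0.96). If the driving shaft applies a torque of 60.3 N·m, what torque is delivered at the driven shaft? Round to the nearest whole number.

1065 N·m

gear mesh 96/22 = 4.3636 → τ = 60.3·4.3636·0.95 = 249.97 N·m
chain 24/23 = 1.0435 → τ = 249.97·1.0435·0.98 = 255.62 N·m
chain 147/33 = 4.4545 → τ = 255.62·4.4545·0.95 = 1081.7 N·m
gear mesh 40/39 = 1.0256 → τ = 1081.7·1.0256·0.96 = 1065.1 N·m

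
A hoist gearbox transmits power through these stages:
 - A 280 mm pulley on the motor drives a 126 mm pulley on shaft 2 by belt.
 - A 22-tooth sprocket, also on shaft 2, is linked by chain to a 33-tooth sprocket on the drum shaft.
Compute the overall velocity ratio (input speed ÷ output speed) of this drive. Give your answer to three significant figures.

0.675

Each stage contributes driven/driver: belt 126/280 = 0.45, chain 33/22 = 1.5.
Overall: 0.45 × 1.5 = 0.675.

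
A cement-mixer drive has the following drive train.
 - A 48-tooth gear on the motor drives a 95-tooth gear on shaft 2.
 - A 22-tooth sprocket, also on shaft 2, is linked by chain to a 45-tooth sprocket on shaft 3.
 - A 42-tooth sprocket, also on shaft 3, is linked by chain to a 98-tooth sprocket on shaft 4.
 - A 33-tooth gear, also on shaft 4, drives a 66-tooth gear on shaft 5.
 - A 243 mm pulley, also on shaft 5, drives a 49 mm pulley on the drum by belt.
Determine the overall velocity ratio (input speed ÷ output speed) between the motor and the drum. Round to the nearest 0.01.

Each stage contributes driven/driver: gear mesh 95/48 = 1.9792, chain 45/22 = 2.0455, chain 98/42 = 2.3333, gear mesh 66/33 = 2, belt 49/243 = 0.20165.
Overall: 1.9792 × 2.0455 × 2.3333 × 2 × 0.20165 = 3.8095.

3.81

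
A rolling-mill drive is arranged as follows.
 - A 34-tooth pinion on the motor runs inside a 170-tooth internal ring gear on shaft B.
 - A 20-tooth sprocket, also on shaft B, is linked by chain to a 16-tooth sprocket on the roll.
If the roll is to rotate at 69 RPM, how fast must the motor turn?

Overall ratio R = 5 × 0.8 = 4.
Required input speed = output speed × R = 69 × 4 = 276 RPM.

276 RPM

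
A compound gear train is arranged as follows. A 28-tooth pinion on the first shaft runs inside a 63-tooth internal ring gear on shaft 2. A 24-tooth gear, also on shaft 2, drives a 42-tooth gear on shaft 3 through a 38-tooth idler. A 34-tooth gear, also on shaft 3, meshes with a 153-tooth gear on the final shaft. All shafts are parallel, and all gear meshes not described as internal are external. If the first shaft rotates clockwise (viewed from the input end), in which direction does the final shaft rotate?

counterclockwise

the first shaft → shaft 2: internal mesh, same direction → CW.
shaft 2 → shaft 3: driver → idler → driven is 2 external meshes, 2 reversals → CW.
shaft 3 → the final shaft: external mesh, 1 reversal → CCW.
3 reversals in total — an odd number — so the final shaft turns opposite to the first shaft.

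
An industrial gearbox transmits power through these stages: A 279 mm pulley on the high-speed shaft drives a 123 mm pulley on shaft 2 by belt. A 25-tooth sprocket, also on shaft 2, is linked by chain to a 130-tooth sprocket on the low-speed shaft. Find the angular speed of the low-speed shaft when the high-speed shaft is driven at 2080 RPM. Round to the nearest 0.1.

Belt: ratio = 123/279 = 0.44086, so shaft 2 turns at 2080 / 0.44086 = 4718 RPM.
Chain: ratio = 130/25 = 5.2, so the low-speed shaft turns at 4718 / 5.2 = 907.32 RPM.

907.3 RPM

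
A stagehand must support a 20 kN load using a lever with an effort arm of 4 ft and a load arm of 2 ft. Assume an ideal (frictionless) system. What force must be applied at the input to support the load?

Lever MA = effort arm / load arm = 4/2 = 2.
Effort = load / MA = 20 / 2 = 10 kN.

10 kN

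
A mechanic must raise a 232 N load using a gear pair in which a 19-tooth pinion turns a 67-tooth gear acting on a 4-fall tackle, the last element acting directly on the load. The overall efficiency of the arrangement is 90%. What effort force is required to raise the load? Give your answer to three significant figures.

18.3 N

Gear pair MA = 67/19 = 3.5263.
Block-and-tackle MA = number of supporting rope parts = 4.
Combined ideal MA = 3.5263 × 4 = 14.105.
Actual MA = 14.105 × 0.90 = 12.695.
Effort = load / actual MA = 232 / 12.695 = 18.275 N.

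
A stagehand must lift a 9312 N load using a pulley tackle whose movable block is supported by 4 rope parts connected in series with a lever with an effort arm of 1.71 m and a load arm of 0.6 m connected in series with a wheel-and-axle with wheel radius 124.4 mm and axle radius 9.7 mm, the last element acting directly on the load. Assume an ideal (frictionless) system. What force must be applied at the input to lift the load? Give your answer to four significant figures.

Block-and-tackle MA = number of supporting rope parts = 4.
Lever MA = effort arm / load arm = 1.71/0.6 = 2.85.
Wheel-and-axle MA = R/r = 124.4/9.7 = 12.825.
Combined ideal MA = 4 × 2.85 × 12.825 = 146.2.
Effort = load / MA = 9312 / 146.2 = 63.693 N.

63.69 N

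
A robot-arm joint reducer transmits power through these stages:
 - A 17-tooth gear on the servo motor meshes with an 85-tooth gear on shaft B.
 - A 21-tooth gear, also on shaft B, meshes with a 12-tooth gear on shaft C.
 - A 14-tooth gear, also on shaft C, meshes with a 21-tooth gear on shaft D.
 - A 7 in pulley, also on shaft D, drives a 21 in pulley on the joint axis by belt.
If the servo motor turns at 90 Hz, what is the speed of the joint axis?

7 Hz

the servo motor → shaft B (gear mesh, 85/17): 90 ÷ 5 = 18 Hz
shaft B → shaft C (gear mesh, 12/21): 18 ÷ 0.57143 = 31.5 Hz
shaft C → shaft D (gear mesh, 21/14): 31.5 ÷ 1.5 = 21 Hz
shaft D → the joint axis (belt, 21/7): 21 ÷ 3 = 7 Hz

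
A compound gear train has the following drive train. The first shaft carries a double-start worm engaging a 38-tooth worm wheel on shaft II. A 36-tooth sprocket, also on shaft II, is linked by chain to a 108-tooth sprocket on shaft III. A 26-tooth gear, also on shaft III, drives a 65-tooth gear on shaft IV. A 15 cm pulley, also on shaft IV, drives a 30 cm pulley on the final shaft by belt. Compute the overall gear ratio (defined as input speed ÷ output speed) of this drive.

285

Each stage contributes driven/driver: worm 38/2 = 19, chain 108/36 = 3, gear mesh 65/26 = 2.5, belt 30/15 = 2.
Overall: 19 × 3 × 2.5 × 2 = 285.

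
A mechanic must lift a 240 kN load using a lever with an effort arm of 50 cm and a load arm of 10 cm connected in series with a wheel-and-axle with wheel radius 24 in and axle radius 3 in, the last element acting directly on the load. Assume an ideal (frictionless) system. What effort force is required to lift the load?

Lever MA = effort arm / load arm = 50/10 = 5.
Wheel-and-axle MA = R/r = 24/3 = 8.
Combined ideal MA = 5 × 8 = 40.
Effort = load / MA = 240 / 40 = 6 kN.

6 kN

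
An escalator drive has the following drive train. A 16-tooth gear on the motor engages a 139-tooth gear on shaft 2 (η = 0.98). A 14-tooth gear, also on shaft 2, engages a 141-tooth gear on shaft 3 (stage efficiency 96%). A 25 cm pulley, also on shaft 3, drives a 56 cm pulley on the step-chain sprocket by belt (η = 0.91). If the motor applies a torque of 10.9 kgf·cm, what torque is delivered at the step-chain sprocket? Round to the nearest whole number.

gear mesh 139/16 = 8.6875 → τ = 10.9·8.6875·0.98 = 92.8 kgf·cm
gear mesh 141/14 = 10.071 → τ = 92.8·10.071·0.96 = 897.24 kgf·cm
belt 56/25 = 2.24 → τ = 897.24·2.24·0.91 = 1828.9 kgf·cm

1829 kgf·cm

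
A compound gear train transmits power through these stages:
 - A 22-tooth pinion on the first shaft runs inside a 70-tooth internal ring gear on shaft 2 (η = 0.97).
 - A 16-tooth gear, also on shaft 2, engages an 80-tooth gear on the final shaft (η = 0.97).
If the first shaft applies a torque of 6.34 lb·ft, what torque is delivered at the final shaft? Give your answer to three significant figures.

94.9 lb·ft

internal gear 70/22 = 3.1818 → τ = 6.34·3.1818·0.97 = 19.568 lb·ft
gear mesh 80/16 = 5 → τ = 19.568·5·0.97 = 94.903 lb·ft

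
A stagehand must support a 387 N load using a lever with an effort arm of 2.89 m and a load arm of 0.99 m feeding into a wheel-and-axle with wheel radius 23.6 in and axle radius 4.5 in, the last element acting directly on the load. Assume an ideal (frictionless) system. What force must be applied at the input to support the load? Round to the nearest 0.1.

25.3 N

Lever MA = effort arm / load arm = 2.89/0.99 = 2.9192.
Wheel-and-axle MA = R/r = 23.6/4.5 = 5.2444.
Combined ideal MA = 2.9192 × 5.2444 = 15.31.
Effort = load / MA = 387 / 15.31 = 25.278 N.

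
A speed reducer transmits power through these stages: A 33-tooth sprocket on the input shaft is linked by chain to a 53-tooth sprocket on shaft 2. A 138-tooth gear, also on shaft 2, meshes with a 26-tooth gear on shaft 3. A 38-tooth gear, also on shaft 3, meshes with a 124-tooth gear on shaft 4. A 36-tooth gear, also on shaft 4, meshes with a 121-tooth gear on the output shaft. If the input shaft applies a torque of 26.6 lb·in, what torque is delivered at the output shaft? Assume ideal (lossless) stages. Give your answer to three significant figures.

88.3 lb·in

chain 53/33 = 1.6061 → τ = 26.6·1.6061 = 42.721 lb·in
gear mesh 26/138 = 0.18841 → τ = 42.721·0.18841 = 8.0489 lb·in
gear mesh 124/38 = 3.2632 → τ = 8.0489·3.2632 = 26.265 lb·in
gear mesh 121/36 = 3.3611 → τ = 26.265·3.3611 = 88.279 lb·in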